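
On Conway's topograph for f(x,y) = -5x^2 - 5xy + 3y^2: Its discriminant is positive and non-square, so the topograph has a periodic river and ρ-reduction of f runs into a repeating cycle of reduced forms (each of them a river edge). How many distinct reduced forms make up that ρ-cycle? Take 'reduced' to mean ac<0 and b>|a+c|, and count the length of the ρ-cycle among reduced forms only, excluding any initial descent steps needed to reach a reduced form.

D = 85, ⌊√D⌋ = 9
descent: ρ → (3,5,-5)  [lands on river]
river: ρ → (-5,5,3)
river: ρ → (3,7,-3)
river: ρ → (-3,5,5)
river: ρ → (5,5,-3)
river: ρ → (-3,7,3)
ρ-cycle length = 6 (tail of 1 descent step not counted)

6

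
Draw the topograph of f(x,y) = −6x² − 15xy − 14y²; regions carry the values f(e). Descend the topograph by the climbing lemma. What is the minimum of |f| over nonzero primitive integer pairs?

translate: b→3 (≡15 mod 12), so (6,15,14)→(6,3,5)
flip: (6,3,5)→(5,-3,6)
reduced (well bottom): (5,-3,6) with a≤c, −a<b≤a
well minimum |f| = |-5| = 5 (negative-definite)

5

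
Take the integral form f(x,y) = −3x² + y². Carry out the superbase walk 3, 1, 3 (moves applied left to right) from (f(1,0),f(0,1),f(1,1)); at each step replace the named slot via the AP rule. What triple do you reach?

start (-3,1,-2) = (f(1,0),f(0,1),f(1,1))
replace slot 3: 2·((-3)+1) − (-2) = -2 → (-3,1,-2)
replace slot 1: 2·(1+(-2)) − (-3) = 1 → (1,1,-2)
replace slot 3: 2·(1+1) − (-2) = 6 → (1,1,6)

1,1,6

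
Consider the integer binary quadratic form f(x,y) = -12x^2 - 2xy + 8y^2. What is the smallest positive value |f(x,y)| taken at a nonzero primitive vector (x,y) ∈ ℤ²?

descent: ρ → (8,18,-2)  [lands on river]
river: ρ → (-2,18,8)
river: ρ → (8,14,-6)
river: ρ → (-6,10,12)
river: ρ → (12,14,-4)
river: ρ → (-4,18,4)
river: ρ → (4,14,-12)
river: ρ → (-12,10,6)
river: ρ → (6,14,-8)
river: ρ → (-8,18,2)
river: ρ → (2,18,-8)
river: ρ → (-8,14,6)
river: ρ → (6,10,-12)
river: ρ → (-12,14,4)
river: ρ → (4,18,-4)
river: ρ → (-4,14,12)
river: ρ → (12,10,-6)
river: ρ → (-6,14,8)
closes: descent 1, river 18
min |a| on river = 2

2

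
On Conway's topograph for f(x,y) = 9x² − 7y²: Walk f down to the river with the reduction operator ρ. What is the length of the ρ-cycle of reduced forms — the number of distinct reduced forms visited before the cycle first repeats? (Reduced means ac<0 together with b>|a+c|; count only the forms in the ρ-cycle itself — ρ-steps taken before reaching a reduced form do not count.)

D = 252, ⌊√D⌋ = 15
descent: ρ → (-7,14,2)  [lands on river]
river: ρ → (2,14,-7)
ρ-cycle length = 2 (tail of 1 descent step not counted)

2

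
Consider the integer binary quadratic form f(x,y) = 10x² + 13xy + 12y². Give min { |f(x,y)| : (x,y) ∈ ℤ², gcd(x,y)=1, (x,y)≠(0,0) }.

translate: b→-7 (≡13 mod 20), so (10,13,12)→(10,-7,9)
flip: (10,-7,9)→(9,7,10)
reduced (well bottom): (9,7,10) with a≤c, −a<b≤a
well minimum = a = 9

9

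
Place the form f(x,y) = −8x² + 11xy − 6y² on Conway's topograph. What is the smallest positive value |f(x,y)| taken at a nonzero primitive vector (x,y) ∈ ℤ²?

translate: b→5 (≡-11 mod 16), so (8,-11,6)→(8,5,3)
flip: (8,5,3)→(3,-5,8)
translate: b→1 (≡-5 mod 6), so (3,-5,8)→(3,1,6)
reduced (well bottom): (3,1,6) with a≤c, −a<b≤a
well minimum |f| = |-3| = 3 (negative-definite)

3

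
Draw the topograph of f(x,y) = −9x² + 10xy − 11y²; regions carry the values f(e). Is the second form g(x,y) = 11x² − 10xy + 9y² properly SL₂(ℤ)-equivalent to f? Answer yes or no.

D₁ = -296, D₂ = -296
f is negative-definite; reduce −f:
−f: translate: b→8 (≡-10 mod 18), so (9,-10,11)→(9,8,10)
−f: reduced (well bottom): (9,8,10) with a≤c, −a<b≤a
flip sign back: reduced form of f is (-9,-8,-10)
g: flip: (11,-10,9)→(9,10,11)
g: translate: b→-8 (≡10 mod 18), so (9,10,11)→(9,-8,10)
g: reduced (well bottom): (9,-8,10) with a≤c, −a<b≤a
reduced forms (-9, -8, -10) vs (9, -8, 10) ⇒ inequivalent

no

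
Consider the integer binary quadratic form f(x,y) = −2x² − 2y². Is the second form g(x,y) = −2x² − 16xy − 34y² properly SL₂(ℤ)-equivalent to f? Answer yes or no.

D₁ = -16, D₂ = -16
f is negative-definite; reduce −f:
−f: reduced (well bottom): (2,0,2) with a≤c, −a<b≤a
flip sign back: reduced form of f is (-2,0,-2)
g is negative-definite; reduce −g:
−g: translate: b→0 (≡16 mod 4), so (2,16,34)→(2,0,2)
−g: reduced (well bottom): (2,0,2) with a≤c, −a<b≤a
flip sign back: reduced form of g is (-2,0,-2)
reduced forms (-2, 0, -2) vs (-2, 0, -2) ⇒ equivalent

yes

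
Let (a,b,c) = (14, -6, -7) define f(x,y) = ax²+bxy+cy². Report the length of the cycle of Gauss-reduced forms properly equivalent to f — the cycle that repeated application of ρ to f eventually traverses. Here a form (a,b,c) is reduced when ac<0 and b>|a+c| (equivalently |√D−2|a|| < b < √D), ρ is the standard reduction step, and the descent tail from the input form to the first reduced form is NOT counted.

D = 428, ⌊√D⌋ = 20
descent: ρ → (-7,20,1)  [lands on river]
river: ρ → (1,20,-7)
river: ρ → (-7,8,13)
river: ρ → (13,18,-2)
river: ρ → (-2,18,13)
river: ρ → (13,8,-7)
ρ-cycle length = 6 (tail of 1 descent step not counted)

6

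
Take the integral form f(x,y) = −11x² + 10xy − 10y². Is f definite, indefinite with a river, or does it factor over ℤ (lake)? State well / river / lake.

D = b²−4ac = 10² − 4·(-11)·(-10) = -340
D < 0 ⇒ definite ⇒ every region one sign ⇒ single well

well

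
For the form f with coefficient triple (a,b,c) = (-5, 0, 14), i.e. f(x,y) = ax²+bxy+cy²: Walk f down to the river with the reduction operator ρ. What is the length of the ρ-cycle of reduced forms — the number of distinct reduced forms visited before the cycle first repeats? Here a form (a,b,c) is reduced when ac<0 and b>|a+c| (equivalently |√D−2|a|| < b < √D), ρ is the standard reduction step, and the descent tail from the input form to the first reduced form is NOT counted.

D = 280, ⌊√D⌋ = 16
descent: ρ → (14,0,-5)
descent: ρ → (-5,10,9)  [lands on river]
river: ρ → (9,8,-6)
river: ρ → (-6,16,1)
river: ρ → (1,16,-6)
river: ρ → (-6,8,9)
river: ρ → (9,10,-5)
ρ-cycle length = 6 (tail of 2 descent steps not counted)

6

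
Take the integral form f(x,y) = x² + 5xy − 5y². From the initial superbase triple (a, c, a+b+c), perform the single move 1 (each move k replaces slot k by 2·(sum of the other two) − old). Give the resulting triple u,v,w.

start (1,-5,1) = (f(1,0),f(0,1),f(1,1))
replace slot 1: 2·((-5)+1) − 1 = -9 → (-9,-5,1)

-9,-5,1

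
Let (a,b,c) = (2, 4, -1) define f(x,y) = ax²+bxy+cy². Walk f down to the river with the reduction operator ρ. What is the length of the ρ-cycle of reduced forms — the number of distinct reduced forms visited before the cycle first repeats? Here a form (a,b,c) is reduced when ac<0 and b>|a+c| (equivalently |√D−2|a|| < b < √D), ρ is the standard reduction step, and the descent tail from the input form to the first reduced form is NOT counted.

D = 24, ⌊√D⌋ = 4
river: ρ → (-1,4,2)
river: ρ → (2,4,-1)
ρ-cycle length = 2 (tail of 0 descent steps not counted)

2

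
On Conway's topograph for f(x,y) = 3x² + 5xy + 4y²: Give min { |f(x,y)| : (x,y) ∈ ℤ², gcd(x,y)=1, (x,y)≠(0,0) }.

translate: b→-1 (≡5 mod 6), so (3,5,4)→(3,-1,2)
flip: (3,-1,2)→(2,1,3)
reduced (well bottom): (2,1,3) with a≤c, −a<b≤a
well minimum = a = 2

2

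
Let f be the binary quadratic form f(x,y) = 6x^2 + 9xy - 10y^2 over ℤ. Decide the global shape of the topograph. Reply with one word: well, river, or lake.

D = b²−4ac = 9² − 4·6·(-10) = 321
D > 0 non-square ⇒ indefinite ⇒ periodic river

river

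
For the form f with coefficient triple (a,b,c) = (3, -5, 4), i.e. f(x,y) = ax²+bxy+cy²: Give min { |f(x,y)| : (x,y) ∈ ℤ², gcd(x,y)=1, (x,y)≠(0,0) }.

translate: b→1 (≡-5 mod 6), so (3,-5,4)→(3,1,2)
flip: (3,1,2)→(2,-1,3)
reduced (well bottom): (2,-1,3) with a≤c, −a<b≤a
well minimum = a = 2

2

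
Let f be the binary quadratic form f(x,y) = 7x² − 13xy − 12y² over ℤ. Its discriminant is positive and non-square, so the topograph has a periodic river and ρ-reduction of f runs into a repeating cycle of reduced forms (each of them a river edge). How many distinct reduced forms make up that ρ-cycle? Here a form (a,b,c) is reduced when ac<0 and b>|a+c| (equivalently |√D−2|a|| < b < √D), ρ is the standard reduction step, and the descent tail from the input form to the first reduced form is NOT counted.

D = 505, ⌊√D⌋ = 22
descent: ρ → (-12,13,7)  [lands on river]
river: ρ → (7,15,-10)
river: ρ → (-10,5,12)
river: ρ → (12,19,-3)
river: ρ → (-3,17,18)
river: ρ → (18,19,-2)
river: ρ → (-2,21,8)
river: ρ → (8,11,-12)
ρ-cycle length = 8 (tail of 1 descent step not counted)

8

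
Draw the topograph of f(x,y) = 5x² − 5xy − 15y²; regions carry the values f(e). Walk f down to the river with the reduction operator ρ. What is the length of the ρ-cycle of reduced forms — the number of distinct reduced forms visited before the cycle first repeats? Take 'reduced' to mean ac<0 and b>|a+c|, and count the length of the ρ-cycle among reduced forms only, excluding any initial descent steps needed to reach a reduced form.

D = 325, ⌊√D⌋ = 18
descent: ρ → (-15,5,5)
descent: ρ → (5,15,-5)  [lands on river]
river: ρ → (-5,15,5)
ρ-cycle length = 2 (tail of 2 descent steps not counted)

2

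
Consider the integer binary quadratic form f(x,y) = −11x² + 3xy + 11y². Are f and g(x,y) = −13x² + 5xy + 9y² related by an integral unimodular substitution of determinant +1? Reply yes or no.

D₁ = 493, D₂ = 493
river cycle of f (length 10): (11, 19, -3), (-3, 17, 17), (17, 17, -3), (-3, 19, 11), (11, 3, -11), (-11, 19, 3), (3, 17, -17), (-17, 17, 3), (3, 19, -11), (-11, 3, 11)
river cycle of g (length 10): (9, 13, -9), (-9, 5, 13), (13, 21, -1), (-1, 21, 13), (13, 5, -9), (-9, 13, 9), (9, 5, -13), (-13, 21, 1), (1, 21, -13), (-13, 5, 9)
cycles differ ⇒ inequivalent

no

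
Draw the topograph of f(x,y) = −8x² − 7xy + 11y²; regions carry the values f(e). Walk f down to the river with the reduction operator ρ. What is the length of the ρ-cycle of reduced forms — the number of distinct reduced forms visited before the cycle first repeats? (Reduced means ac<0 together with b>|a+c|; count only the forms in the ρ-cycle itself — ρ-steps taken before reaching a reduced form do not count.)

D = 401, ⌊√D⌋ = 20
descent: ρ → (11,7,-8)  [lands on river]
river: ρ → (-8,9,10)
river: ρ → (10,11,-7)
river: ρ → (-7,17,4)
river: ρ → (4,15,-11)
river: ρ → (-11,7,8)
river: ρ → (8,9,-10)
river: ρ → (-10,11,7)
river: ρ → (7,17,-4)
river: ρ → (-4,15,11)
ρ-cycle length = 10 (tail of 1 descent step not counted)

10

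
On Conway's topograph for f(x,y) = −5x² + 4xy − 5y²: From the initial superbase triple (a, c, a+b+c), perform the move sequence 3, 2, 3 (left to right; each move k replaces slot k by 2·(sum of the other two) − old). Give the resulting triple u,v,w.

start (-5,-5,-6) = (f(1,0),f(0,1),f(1,1))
replace slot 3: 2·((-5)+(-5)) − (-6) = -14 → (-5,-5,-14)
replace slot 2: 2·((-5)+(-14)) − (-5) = -33 → (-5,-33,-14)
replace slot 3: 2·((-5)+(-33)) − (-14) = -62 → (-5,-33,-62)

-5,-33,-62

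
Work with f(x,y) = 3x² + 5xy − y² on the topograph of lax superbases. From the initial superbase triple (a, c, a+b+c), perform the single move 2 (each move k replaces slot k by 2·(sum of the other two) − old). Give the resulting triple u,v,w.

start (3,-1,7) = (f(1,0),f(0,1),f(1,1))
replace slot 2: 2·(3+7) − (-1) = 21 → (3,21,7)

3,21,7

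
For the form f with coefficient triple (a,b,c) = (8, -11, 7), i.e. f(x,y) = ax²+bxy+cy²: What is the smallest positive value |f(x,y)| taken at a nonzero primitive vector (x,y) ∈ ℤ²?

translate: b→5 (≡-11 mod 16), so (8,-11,7)→(8,5,4)
flip: (8,5,4)→(4,-5,8)
translate: b→3 (≡-5 mod 8), so (4,-5,8)→(4,3,7)
reduced (well bottom): (4,3,7) with a≤c, −a<b≤a
well minimum = a = 4

4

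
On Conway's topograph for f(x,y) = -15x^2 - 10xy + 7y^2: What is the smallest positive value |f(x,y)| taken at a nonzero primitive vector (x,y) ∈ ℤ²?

descent: ρ → (7,10,-15)  [lands on river]
river: ρ → (-15,20,2)
river: ρ → (2,20,-15)
river: ρ → (-15,10,7)
river: ρ → (7,18,-7)
river: ρ → (-7,10,15)
river: ρ → (15,20,-2)
river: ρ → (-2,20,15)
river: ρ → (15,10,-7)
river: ρ → (-7,18,7)
closes: descent 1, river 10
min |a| on river = 2

2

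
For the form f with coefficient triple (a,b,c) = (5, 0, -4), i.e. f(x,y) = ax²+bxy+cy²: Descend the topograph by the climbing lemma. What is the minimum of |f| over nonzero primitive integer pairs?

descent: ρ → (-4,8,1)  [lands on river]
river: ρ → (1,8,-4)
closes: descent 1, river 2
min |a| on river = 1

1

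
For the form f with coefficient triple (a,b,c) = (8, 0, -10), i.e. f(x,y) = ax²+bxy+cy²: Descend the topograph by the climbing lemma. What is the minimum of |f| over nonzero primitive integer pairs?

descent: ρ → (-10,0,8)
descent: ρ → (8,16,-2)  [lands on river]
river: ρ → (-2,16,8)
closes: descent 2, river 2
min |a| on river = 2

2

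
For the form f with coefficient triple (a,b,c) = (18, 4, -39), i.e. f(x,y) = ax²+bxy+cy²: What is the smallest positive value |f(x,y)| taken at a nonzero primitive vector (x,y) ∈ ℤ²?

descent: ρ → (-39,-4,18)
descent: ρ → (18,40,-17)  [lands on river]
river: ρ → (-17,28,30)
river: ρ → (30,32,-15)
river: ρ → (-15,28,34)
river: ρ → (34,40,-9)
river: ρ → (-9,50,9)
river: ρ → (9,40,-34)
river: ρ → (-34,28,15)
river: ρ → (15,32,-30)
river: ρ → (-30,28,17)
river: ρ → (17,40,-18)
river: ρ → (-18,32,25)
river: ρ → (25,18,-25)
river: ρ → (-25,32,18)
closes: descent 2, river 14
min |a| on river = 9

9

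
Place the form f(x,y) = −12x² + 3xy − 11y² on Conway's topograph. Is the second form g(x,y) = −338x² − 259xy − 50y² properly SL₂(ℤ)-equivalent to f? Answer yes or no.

D₁ = -519, D₂ = -519
f is negative-definite; reduce −f:
−f: flip: (12,-3,11)→(11,3,12)
−f: reduced (well bottom): (11,3,12) with a≤c, −a<b≤a
flip sign back: reduced form of f is (-11,-3,-12)
g is negative-definite; reduce −g:
−g: flip: (338,259,50)→(50,-259,338)
−g: translate: b→41 (≡-259 mod 100), so (50,-259,338)→(50,41,11)
−g: flip: (50,41,11)→(11,-41,50)
−g: translate: b→3 (≡-41 mod 22), so (11,-41,50)→(11,3,12)
−g: reduced (well bottom): (11,3,12) with a≤c, −a<b≤a
flip sign back: reduced form of g is (-11,-3,-12)
reduced forms (-11, -3, -12) vs (-11, -3, -12) ⇒ equivalent

yes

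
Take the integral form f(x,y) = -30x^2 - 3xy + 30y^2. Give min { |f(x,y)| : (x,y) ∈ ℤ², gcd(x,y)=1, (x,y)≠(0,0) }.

descent: ρ → (30,3,-30)  [lands on river]
river: ρ → (-30,57,3)
river: ρ → (3,57,-30)
river: ρ → (-30,3,30)
river: ρ → (30,57,-3)
river: ρ → (-3,57,30)
closes: descent 1, river 6
min |a| on river = 3

3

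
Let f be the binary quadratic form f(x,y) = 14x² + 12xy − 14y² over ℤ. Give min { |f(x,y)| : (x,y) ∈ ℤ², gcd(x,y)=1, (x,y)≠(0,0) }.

river: ρ → (-14,16,12)
river: ρ → (12,8,-18)
river: ρ → (-18,28,2)
river: ρ → (2,28,-18)
river: ρ → (-18,8,12)
river: ρ → (12,16,-14)
river: ρ → (-14,12,14)
river: ρ → (14,16,-12)
river: ρ → (-12,8,18)
river: ρ → (18,28,-2)
river: ρ → (-2,28,18)
river: ρ → (18,8,-12)
river: ρ → (-12,16,14)
river: ρ → (14,12,-14)
closes: descent 0, river 14
min |a| on river = 2

2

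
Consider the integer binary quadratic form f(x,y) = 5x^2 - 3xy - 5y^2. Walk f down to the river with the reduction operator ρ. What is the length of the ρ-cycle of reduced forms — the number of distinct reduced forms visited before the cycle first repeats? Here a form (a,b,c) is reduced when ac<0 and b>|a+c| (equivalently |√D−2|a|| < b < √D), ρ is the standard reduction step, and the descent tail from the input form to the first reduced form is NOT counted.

D = 109, ⌊√D⌋ = 10
descent: ρ → (-5,3,5)  [lands on river]
river: ρ → (5,7,-3)
river: ρ → (-3,5,7)
river: ρ → (7,9,-1)
river: ρ → (-1,9,7)
river: ρ → (7,5,-3)
river: ρ → (-3,7,5)
river: ρ → (5,3,-5)
river: ρ → (-5,7,3)
river: ρ → (3,5,-7)
river: ρ → (-7,9,1)
river: ρ → (1,9,-7)
river: ρ → (-7,5,3)
river: ρ → (3,7,-5)
ρ-cycle length = 14 (tail of 1 descent step not counted)

14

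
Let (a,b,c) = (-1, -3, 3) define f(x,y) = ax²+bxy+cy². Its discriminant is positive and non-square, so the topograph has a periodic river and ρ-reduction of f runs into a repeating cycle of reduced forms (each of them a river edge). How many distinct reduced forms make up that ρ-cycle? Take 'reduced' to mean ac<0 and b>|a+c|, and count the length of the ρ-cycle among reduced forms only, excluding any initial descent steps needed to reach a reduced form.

D = 21, ⌊√D⌋ = 4
descent: ρ → (3,3,-1)  [lands on river]
river: ρ → (-1,3,3)
ρ-cycle length = 2 (tail of 1 descent step not counted)

2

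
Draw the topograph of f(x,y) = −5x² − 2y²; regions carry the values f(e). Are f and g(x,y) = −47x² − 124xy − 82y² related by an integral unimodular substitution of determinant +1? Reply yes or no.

D₁ = -40, D₂ = -40
f is negative-definite; reduce −f:
−f: flip: (5,0,2)→(2,0,5)
−f: reduced (well bottom): (2,0,5) with a≤c, −a<b≤a
flip sign back: reduced form of f is (-2,0,-5)
g is negative-definite; reduce −g:
−g: translate: b→30 (≡124 mod 94), so (47,124,82)→(47,30,5)
−g: flip: (47,30,5)→(5,-30,47)
−g: translate: b→0 (≡-30 mod 10), so (5,-30,47)→(5,0,2)
−g: flip: (5,0,2)→(2,0,5)
−g: reduced (well bottom): (2,0,5) with a≤c, −a<b≤a
flip sign back: reduced form of g is (-2,0,-5)
reduced forms (-2, 0, -5) vs (-2, 0, -5) ⇒ equivalent

yes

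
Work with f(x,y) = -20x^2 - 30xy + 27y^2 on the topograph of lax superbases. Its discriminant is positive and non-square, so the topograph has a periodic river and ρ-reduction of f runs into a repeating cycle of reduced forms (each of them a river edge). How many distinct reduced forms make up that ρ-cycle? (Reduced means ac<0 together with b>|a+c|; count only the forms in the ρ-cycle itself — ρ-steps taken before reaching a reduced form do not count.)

D = 3060, ⌊√D⌋ = 55
descent: ρ → (27,30,-20)  [lands on river]
river: ρ → (-20,50,7)
river: ρ → (7,48,-27)
river: ρ → (-27,6,28)
river: ρ → (28,50,-5)
river: ρ → (-5,50,28)
river: ρ → (28,6,-27)
river: ρ → (-27,48,7)
river: ρ → (7,50,-20)
river: ρ → (-20,30,27)
river: ρ → (27,24,-23)
river: ρ → (-23,22,28)
river: ρ → (28,34,-17)
river: ρ → (-17,34,28)
river: ρ → (28,22,-23)
river: ρ → (-23,24,27)
ρ-cycle length = 16 (tail of 1 descent step not counted)

16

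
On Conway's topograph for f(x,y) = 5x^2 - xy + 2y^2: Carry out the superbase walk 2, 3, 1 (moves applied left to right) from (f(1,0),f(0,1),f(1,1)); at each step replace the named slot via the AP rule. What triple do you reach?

start (5,2,6) = (f(1,0),f(0,1),f(1,1))
replace slot 2: 2·(5+6) − 2 = 20 → (5,20,6)
replace slot 3: 2·(5+20) − 6 = 44 → (5,20,44)
replace slot 1: 2·(20+44) − 5 = 123 → (123,20,44)

123,20,44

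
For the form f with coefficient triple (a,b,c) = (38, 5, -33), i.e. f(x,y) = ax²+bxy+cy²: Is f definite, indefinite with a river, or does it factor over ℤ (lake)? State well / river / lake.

D = b²−4ac = 5² − 4·38·(-33) = 5041
D = 71² is a perfect square ⇒ form factors over ℤ ⇒ lakes

lake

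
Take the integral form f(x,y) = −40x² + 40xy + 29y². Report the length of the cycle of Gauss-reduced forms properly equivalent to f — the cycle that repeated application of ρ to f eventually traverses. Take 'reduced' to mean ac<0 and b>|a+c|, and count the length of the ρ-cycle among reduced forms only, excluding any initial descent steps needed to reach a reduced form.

D = 6240, ⌊√D⌋ = 78
river: ρ → (29,76,-4)
river: ρ → (-4,76,29)
river: ρ → (29,40,-40)
river: ρ → (-40,40,29)
ρ-cycle length = 4 (tail of 0 descent steps not counted)

4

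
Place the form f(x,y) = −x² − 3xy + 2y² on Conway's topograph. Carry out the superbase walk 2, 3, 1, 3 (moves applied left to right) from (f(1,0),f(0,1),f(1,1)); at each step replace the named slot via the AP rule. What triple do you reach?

start (-1,2,-2) = (f(1,0),f(0,1),f(1,1))
replace slot 2: 2·((-1)+(-2)) − 2 = -8 → (-1,-8,-2)
replace slot 3: 2·((-1)+(-8)) − (-2) = -16 → (-1,-8,-16)
replace slot 1: 2·((-8)+(-16)) − (-1) = -47 → (-47,-8,-16)
replace slot 3: 2·((-47)+(-8)) − (-16) = -94 → (-47,-8,-94)

-47,-8,-94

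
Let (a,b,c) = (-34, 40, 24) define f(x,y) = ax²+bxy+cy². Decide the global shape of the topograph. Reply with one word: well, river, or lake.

D = b²−4ac = 40² − 4·(-34)·24 = 4864
D > 0 non-square ⇒ indefinite ⇒ periodic river

river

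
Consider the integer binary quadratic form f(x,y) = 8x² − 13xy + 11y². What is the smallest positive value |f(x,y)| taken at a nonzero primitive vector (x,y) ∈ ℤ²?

translate: b→3 (≡-13 mod 16), so (8,-13,11)→(8,3,6)
flip: (8,3,6)→(6,-3,8)
reduced (well bottom): (6,-3,8) with a≤c, −a<b≤a
well minimum = a = 6

6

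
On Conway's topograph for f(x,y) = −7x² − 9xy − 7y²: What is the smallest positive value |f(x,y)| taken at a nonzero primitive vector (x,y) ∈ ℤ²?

translate: b→-5 (≡9 mod 14), so (7,9,7)→(7,-5,5)
flip: (7,-5,5)→(5,5,7)
reduced (well bottom): (5,5,7) with a≤c, −a<b≤a
well minimum |f| = |-5| = 5 (negative-definite)

5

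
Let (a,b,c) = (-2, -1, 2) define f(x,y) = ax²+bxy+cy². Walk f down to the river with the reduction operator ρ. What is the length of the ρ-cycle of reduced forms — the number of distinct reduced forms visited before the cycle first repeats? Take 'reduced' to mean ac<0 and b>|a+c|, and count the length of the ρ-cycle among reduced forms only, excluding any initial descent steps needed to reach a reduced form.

D = 17, ⌊√D⌋ = 4
descent: ρ → (2,1,-2)  [lands on river]
river: ρ → (-2,3,1)
river: ρ → (1,3,-2)
river: ρ → (-2,1,2)
river: ρ → (2,3,-1)
river: ρ → (-1,3,2)
ρ-cycle length = 6 (tail of 1 descent step not counted)

6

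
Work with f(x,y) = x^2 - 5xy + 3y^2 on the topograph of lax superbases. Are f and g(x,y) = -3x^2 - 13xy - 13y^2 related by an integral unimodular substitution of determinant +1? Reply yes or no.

D₁ = 13, D₂ = 13
river cycle of f (length 2): (-1, 3, 1), (1, 3, -1)
river cycle of g (length 2): (1, 3, -1), (-1, 3, 1)
cycles coincide ⇒ equivalent

yes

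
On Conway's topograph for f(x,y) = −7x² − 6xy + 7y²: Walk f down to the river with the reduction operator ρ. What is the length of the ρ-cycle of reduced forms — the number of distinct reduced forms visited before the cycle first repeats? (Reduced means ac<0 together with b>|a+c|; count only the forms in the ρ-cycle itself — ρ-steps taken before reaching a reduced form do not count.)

D = 232, ⌊√D⌋ = 15
descent: ρ → (7,6,-7)  [lands on river]
river: ρ → (-7,8,6)
river: ρ → (6,4,-9)
river: ρ → (-9,14,1)
river: ρ → (1,14,-9)
river: ρ → (-9,4,6)
river: ρ → (6,8,-7)
river: ρ → (-7,6,7)
river: ρ → (7,8,-6)
river: ρ → (-6,4,9)
river: ρ → (9,14,-1)
river: ρ → (-1,14,9)
river: ρ → (9,4,-6)
river: ρ → (-6,8,7)
ρ-cycle length = 14 (tail of 1 descent step not counted)

14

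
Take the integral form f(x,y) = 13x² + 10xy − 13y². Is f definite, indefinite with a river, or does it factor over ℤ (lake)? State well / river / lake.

D = b²−4ac = 10² − 4·13·(-13) = 776
D > 0 non-square ⇒ indefinite ⇒ periodic river

river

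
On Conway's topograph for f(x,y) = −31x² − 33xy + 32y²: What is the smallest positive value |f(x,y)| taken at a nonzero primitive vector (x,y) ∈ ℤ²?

descent: ρ → (32,33,-31)  [lands on river]
river: ρ → (-31,29,34)
river: ρ → (34,39,-26)
river: ρ → (-26,65,8)
river: ρ → (8,63,-34)
river: ρ → (-34,5,37)
river: ρ → (37,69,-2)
river: ρ → (-2,71,2)
river: ρ → (2,69,-37)
river: ρ → (-37,5,34)
river: ρ → (34,63,-8)
river: ρ → (-8,65,26)
river: ρ → (26,39,-34)
river: ρ → (-34,29,31)
river: ρ → (31,33,-32)
river: ρ → (-32,31,32)
closes: descent 1, river 16
min |a| on river = 2

2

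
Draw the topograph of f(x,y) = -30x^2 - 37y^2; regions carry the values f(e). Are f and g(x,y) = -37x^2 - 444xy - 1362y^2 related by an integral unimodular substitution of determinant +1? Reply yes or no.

D₁ = -4440, D₂ = -4440
f is negative-definite; reduce −f:
−f: reduced (well bottom): (30,0,37) with a≤c, −a<b≤a
flip sign back: reduced form of f is (-30,0,-37)
g is negative-definite; reduce −g:
−g: translate: b→0 (≡444 mod 74), so (37,444,1362)→(37,0,30)
−g: flip: (37,0,30)→(30,0,37)
−g: reduced (well bottom): (30,0,37) with a≤c, −a<b≤a
flip sign back: reduced form of g is (-30,0,-37)
reduced forms (-30, 0, -37) vs (-30, 0, -37) ⇒ equivalent

yes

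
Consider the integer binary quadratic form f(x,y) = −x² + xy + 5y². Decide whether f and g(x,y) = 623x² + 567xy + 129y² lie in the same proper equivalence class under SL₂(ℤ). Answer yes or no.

D₁ = 21, D₂ = 21
river cycle of f (length 2): (-1, 3, 3), (3, 3, -1)
river cycle of g (length 2): (-1, 3, 3), (3, 3, -1)
cycles coincide ⇒ equivalent

yes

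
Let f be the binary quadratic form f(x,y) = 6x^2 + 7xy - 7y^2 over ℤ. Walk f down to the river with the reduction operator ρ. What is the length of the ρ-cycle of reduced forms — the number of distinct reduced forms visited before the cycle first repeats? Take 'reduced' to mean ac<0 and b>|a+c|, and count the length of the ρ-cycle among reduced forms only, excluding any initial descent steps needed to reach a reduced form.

D = 217, ⌊√D⌋ = 14
river: ρ → (-7,7,6)
river: ρ → (6,5,-8)
river: ρ → (-8,11,3)
river: ρ → (3,13,-4)
river: ρ → (-4,11,6)
river: ρ → (6,13,-2)
river: ρ → (-2,11,12)
river: ρ → (12,13,-1)
river: ρ → (-1,13,12)
river: ρ → (12,11,-2)
river: ρ → (-2,13,6)
river: ρ → (6,11,-4)
river: ρ → (-4,13,3)
river: ρ → (3,11,-8)
river: ρ → (-8,5,6)
river: ρ → (6,7,-7)
ρ-cycle length = 16 (tail of 0 descent steps not counted)

16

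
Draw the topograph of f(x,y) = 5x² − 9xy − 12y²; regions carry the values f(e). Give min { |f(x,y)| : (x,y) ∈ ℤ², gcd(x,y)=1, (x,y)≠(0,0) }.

descent: ρ → (-12,9,5)  [lands on river]
river: ρ → (5,11,-10)
river: ρ → (-10,9,6)
river: ρ → (6,15,-4)
river: ρ → (-4,17,2)
river: ρ → (2,15,-12)
closes: descent 1, river 6
min |a| on river = 2

2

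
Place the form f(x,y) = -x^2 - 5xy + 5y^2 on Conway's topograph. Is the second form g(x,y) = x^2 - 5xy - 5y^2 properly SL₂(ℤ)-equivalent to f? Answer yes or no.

D₁ = 45, D₂ = 45
river cycle of f (length 2): (5, 5, -1), (-1, 5, 5)
river cycle of g (length 2): (-5, 5, 1), (1, 5, -5)
cycles differ ⇒ inequivalent

no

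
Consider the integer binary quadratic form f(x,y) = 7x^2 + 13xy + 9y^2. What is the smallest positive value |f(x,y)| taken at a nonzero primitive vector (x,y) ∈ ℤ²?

translate: b→-1 (≡13 mod 14), so (7,13,9)→(7,-1,3)
flip: (7,-1,3)→(3,1,7)
reduced (well bottom): (3,1,7) with a≤c, −a<b≤a
well minimum = a = 3

3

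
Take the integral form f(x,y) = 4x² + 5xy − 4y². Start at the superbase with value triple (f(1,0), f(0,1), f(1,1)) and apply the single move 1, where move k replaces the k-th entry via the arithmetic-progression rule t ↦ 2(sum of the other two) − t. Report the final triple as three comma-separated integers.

start (4,-4,5) = (f(1,0),f(0,1),f(1,1))
replace slot 1: 2·((-4)+5) − 4 = -2 → (-2,-4,5)

-2,-4,5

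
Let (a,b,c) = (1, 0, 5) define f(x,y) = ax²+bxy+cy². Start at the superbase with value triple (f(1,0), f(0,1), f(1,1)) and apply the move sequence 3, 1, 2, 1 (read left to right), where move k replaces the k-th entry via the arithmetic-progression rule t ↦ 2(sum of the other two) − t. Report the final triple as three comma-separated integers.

start (1,5,6) = (f(1,0),f(0,1),f(1,1))
replace slot 3: 2·(1+5) − 6 = 6 → (1,5,6)
replace slot 1: 2·(5+6) − 1 = 21 → (21,5,6)
replace slot 2: 2·(21+6) − 5 = 49 → (21,49,6)
replace slot 1: 2·(49+6) − 21 = 89 → (89,49,6)

89,49,6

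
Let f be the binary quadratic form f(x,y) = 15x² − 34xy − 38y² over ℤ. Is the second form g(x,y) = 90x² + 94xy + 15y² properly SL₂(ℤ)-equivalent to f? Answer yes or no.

D₁ = 3436, D₂ = 3436
river cycle of f (length 46): (-38, 34, 15), (15, 56, -5), (-5, 54, 26), (26, 50, -9), (-9, 58, 2), (2, 58, -9), (-9, 50, 26), (26, 54, -5), (-5, 56, 15), (15, 34, -38), … (36 more)
river cycle of g (length 46): (15, 56, -5), (-5, 54, 26), (26, 50, -9), (-9, 58, 2), (2, 58, -9), (-9, 50, 26), (26, 54, -5), (-5, 56, 15), (15, 34, -38), (-38, 42, 11), … (36 more)
cycles coincide ⇒ equivalent

yes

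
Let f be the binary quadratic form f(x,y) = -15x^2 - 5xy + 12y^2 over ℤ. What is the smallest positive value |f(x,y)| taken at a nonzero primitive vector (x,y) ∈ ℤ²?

descent: ρ → (12,5,-15)  [lands on river]
river: ρ → (-15,25,2)
river: ρ → (2,27,-2)
river: ρ → (-2,25,15)
river: ρ → (15,5,-12)
river: ρ → (-12,19,8)
river: ρ → (8,13,-18)
river: ρ → (-18,23,3)
river: ρ → (3,25,-10)
river: ρ → (-10,15,13)
river: ρ → (13,11,-12)
river: ρ → (-12,13,12)
river: ρ → (12,11,-13)
river: ρ → (-13,15,10)
river: ρ → (10,25,-3)
river: ρ → (-3,23,18)
river: ρ → (18,13,-8)
river: ρ → (-8,19,12)
closes: descent 1, river 18
min |a| on river = 2

2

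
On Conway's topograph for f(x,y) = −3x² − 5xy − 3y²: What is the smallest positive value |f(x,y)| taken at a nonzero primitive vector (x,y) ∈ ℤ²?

translate: b→-1 (≡5 mod 6), so (3,5,3)→(3,-1,1)
flip: (3,-1,1)→(1,1,3)
reduced (well bottom): (1,1,3) with a≤c, −a<b≤a
well minimum |f| = |-1| = 1 (negative-definite)

1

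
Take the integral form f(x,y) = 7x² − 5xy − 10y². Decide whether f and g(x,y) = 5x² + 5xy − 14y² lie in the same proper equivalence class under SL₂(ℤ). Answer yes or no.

D₁ = 305, D₂ = 305
river cycle of f (length 8): (-10, 5, 7), (7, 9, -8), (-8, 7, 8), (8, 9, -7), (-7, 5, 10), (10, 15, -2), (-2, 17, 2), (2, 15, -10)
river cycle of g (length 4): (5, 15, -4), (-4, 17, 1), (1, 17, -4), (-4, 15, 5)
cycles differ ⇒ inequivalent

no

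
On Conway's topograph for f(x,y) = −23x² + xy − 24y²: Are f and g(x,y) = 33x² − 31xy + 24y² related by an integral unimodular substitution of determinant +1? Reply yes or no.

D₁ = -2207, D₂ = -2207
f is negative-definite; reduce −f:
−f: reduced (well bottom): (23,-1,24) with a≤c, −a<b≤a
flip sign back: reduced form of f is (-23,1,-24)
g: flip: (33,-31,24)→(24,31,33)
g: translate: b→-17 (≡31 mod 48), so (24,31,33)→(24,-17,26)
g: reduced (well bottom): (24,-17,26) with a≤c, −a<b≤a
reduced forms (-23, 1, -24) vs (24, -17, 26) ⇒ inequivalent

no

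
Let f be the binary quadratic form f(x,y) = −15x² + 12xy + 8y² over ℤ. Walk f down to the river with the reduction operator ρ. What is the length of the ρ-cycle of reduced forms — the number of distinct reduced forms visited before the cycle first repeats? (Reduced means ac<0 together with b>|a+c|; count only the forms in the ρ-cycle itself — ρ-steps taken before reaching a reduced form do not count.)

D = 624, ⌊√D⌋ = 24
river: ρ → (8,20,-7)
river: ρ → (-7,22,5)
river: ρ → (5,18,-15)
river: ρ → (-15,12,8)
ρ-cycle length = 4 (tail of 0 descent steps not counted)

4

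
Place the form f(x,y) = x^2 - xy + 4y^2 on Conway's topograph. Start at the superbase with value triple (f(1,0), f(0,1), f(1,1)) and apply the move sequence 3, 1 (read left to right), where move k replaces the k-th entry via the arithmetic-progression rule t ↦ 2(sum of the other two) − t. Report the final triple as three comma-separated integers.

start (1,4,4) = (f(1,0),f(0,1),f(1,1))
replace slot 3: 2·(1+4) − 4 = 6 → (1,4,6)
replace slot 1: 2·(4+6) − 1 = 19 → (19,4,6)

19,4,6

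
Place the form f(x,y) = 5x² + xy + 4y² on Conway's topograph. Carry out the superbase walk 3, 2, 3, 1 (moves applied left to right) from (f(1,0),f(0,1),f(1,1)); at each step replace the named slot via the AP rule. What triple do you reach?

start (5,4,10) = (f(1,0),f(0,1),f(1,1))
replace slot 3: 2·(5+4) − 10 = 8 → (5,4,8)
replace slot 2: 2·(5+8) − 4 = 22 → (5,22,8)
replace slot 3: 2·(5+22) − 8 = 46 → (5,22,46)
replace slot 1: 2·(22+46) − 5 = 131 → (131,22,46)

131,22,46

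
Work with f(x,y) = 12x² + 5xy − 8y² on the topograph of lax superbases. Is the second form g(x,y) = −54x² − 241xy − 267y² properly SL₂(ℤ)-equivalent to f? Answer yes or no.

D₁ = 409, D₂ = 409
river cycle of f (length 54): (-8, 11, 9), (9, 7, -10), (-10, 13, 6), (6, 11, -12), (-12, 13, 5), (5, 17, -6), (-6, 19, 2), (2, 17, -15), (-15, 13, 4), (4, 19, -3), … (44 more)
river cycle of g (length 54): (-1, 19, 12), (12, 5, -8), (-8, 11, 9), (9, 7, -10), (-10, 13, 6), (6, 11, -12), (-12, 13, 5), (5, 17, -6), (-6, 19, 2), (2, 17, -15), … (44 more)
cycles coincide ⇒ equivalent

yes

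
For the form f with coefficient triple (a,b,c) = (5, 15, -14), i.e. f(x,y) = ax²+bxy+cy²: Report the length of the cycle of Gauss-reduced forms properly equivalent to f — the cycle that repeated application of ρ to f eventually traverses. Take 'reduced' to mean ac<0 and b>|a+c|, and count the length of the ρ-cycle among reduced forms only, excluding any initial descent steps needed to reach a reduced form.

D = 505, ⌊√D⌋ = 22
river: ρ → (-14,13,6)
river: ρ → (6,11,-16)
river: ρ → (-16,21,1)
river: ρ → (1,21,-16)
river: ρ → (-16,11,6)
river: ρ → (6,13,-14)
river: ρ → (-14,15,5)
river: ρ → (5,15,-14)
ρ-cycle length = 8 (tail of 0 descent steps not counted)

8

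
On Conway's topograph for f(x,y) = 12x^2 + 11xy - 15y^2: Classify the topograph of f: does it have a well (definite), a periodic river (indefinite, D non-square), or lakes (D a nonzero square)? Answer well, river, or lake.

D = b²−4ac = 11² − 4·12·(-15) = 841
D = 29² is a perfect square ⇒ form factors over ℤ ⇒ lakes

lake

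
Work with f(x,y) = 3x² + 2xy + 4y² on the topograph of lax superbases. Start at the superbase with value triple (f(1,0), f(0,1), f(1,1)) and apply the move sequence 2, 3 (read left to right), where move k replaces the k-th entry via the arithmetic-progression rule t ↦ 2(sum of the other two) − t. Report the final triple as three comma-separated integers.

start (3,4,9) = (f(1,0),f(0,1),f(1,1))
replace slot 2: 2·(3+9) − 4 = 20 → (3,20,9)
replace slot 3: 2·(3+20) − 9 = 37 → (3,20,37)

3,20,37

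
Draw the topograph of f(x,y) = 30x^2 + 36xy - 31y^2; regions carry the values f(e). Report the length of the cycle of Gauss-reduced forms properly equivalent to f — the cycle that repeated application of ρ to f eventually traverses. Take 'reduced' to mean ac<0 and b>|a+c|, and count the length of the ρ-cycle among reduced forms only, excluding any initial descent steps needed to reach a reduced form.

D = 5016, ⌊√D⌋ = 70
river: ρ → (-31,26,35)
river: ρ → (35,44,-22)
river: ρ → (-22,44,35)
river: ρ → (35,26,-31)
river: ρ → (-31,36,30)
river: ρ → (30,24,-37)
river: ρ → (-37,50,17)
river: ρ → (17,52,-34)
river: ρ → (-34,16,35)
river: ρ → (35,54,-15)
river: ρ → (-15,66,11)
river: ρ → (11,66,-15)
river: ρ → (-15,54,35)
river: ρ → (35,16,-34)
river: ρ → (-34,52,17)
river: ρ → (17,50,-37)
river: ρ → (-37,24,30)
river: ρ → (30,36,-31)
ρ-cycle length = 18 (tail of 0 descent steps not counted)

18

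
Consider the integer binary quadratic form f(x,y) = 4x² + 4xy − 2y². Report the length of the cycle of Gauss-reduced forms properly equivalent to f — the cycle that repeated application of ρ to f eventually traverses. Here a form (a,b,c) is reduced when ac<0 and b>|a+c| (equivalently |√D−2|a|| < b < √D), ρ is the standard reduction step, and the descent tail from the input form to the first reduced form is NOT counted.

D = 48, ⌊√D⌋ = 6
river: ρ → (-2,4,4)
river: ρ → (4,4,-2)
ρ-cycle length = 2 (tail of 0 descent steps not counted)

2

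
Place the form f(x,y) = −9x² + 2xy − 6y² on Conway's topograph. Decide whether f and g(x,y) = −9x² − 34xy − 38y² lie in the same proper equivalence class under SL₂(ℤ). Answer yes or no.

D₁ = -212, D₂ = -212
f is negative-definite; reduce −f:
−f: flip: (9,-2,6)→(6,2,9)
−f: reduced (well bottom): (6,2,9) with a≤c, −a<b≤a
flip sign back: reduced form of f is (-6,-2,-9)
g is negative-definite; reduce −g:
−g: translate: b→-2 (≡34 mod 18), so (9,34,38)→(9,-2,6)
−g: flip: (9,-2,6)→(6,2,9)
−g: reduced (well bottom): (6,2,9) with a≤c, −a<b≤a
flip sign back: reduced form of g is (-6,-2,-9)
reduced forms (-6, -2, -9) vs (-6, -2, -9) ⇒ equivalent

yes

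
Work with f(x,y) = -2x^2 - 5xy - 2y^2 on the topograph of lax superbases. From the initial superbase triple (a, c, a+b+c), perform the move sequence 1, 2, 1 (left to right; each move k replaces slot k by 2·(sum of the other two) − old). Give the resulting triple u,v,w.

start (-2,-2,-9) = (f(1,0),f(0,1),f(1,1))
replace slot 1: 2·((-2)+(-9)) − (-2) = -20 → (-20,-2,-9)
replace slot 2: 2·((-20)+(-9)) − (-2) = -56 → (-20,-56,-9)
replace slot 1: 2·((-56)+(-9)) − (-20) = -110 → (-110,-56,-9)

-110,-56,-9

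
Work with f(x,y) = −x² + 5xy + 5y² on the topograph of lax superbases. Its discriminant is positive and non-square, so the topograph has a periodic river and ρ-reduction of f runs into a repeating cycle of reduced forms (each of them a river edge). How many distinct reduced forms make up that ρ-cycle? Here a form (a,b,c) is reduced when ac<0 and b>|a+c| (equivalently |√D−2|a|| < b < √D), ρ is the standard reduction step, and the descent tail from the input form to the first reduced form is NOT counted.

D = 45, ⌊√D⌋ = 6
river: ρ → (5,5,-1)
river: ρ → (-1,5,5)
ρ-cycle length = 2 (tail of 0 descent steps not counted)

2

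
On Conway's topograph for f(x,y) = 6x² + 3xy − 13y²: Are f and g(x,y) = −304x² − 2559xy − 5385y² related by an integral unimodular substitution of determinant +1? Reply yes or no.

D₁ = 321, D₂ = 321
river cycle of f (length 6): (6, 15, -4), (-4, 17, 2), (2, 15, -12), (-12, 9, 5), (5, 11, -10), (-10, 9, 6)
river cycle of g (length 6): (6, 15, -4), (-4, 17, 2), (2, 15, -12), (-12, 9, 5), (5, 11, -10), (-10, 9, 6)
cycles coincide ⇒ equivalent

yes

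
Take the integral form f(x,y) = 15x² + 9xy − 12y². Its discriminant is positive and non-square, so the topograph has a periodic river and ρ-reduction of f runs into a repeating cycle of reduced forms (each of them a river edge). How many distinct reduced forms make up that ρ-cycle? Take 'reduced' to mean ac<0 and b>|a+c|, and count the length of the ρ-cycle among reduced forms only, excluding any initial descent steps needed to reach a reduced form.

D = 801, ⌊√D⌋ = 28
river: ρ → (-12,15,12)
river: ρ → (12,9,-15)
river: ρ → (-15,21,6)
river: ρ → (6,27,-3)
river: ρ → (-3,27,6)
river: ρ → (6,21,-15)
river: ρ → (-15,9,12)
river: ρ → (12,15,-12)
river: ρ → (-12,9,15)
river: ρ → (15,21,-6)
river: ρ → (-6,27,3)
river: ρ → (3,27,-6)
river: ρ → (-6,21,15)
river: ρ → (15,9,-12)
ρ-cycle length = 14 (tail of 0 descent steps not counted)

14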